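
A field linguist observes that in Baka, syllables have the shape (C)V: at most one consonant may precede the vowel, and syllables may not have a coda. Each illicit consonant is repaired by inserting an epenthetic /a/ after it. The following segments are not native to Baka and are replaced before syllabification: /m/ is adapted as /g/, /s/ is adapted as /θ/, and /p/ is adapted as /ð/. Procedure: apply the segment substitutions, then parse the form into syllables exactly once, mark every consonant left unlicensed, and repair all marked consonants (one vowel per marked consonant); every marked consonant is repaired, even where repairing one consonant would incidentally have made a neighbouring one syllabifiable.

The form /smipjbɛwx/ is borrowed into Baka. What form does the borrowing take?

θagiðajabɛwaxa

Substitution: /s/ → /θ/, /m/ → /g/, /p/ → /ð/, giving /θgiðjbɛwx/.
Under (C)V, the unsyllabifiable consonants are /θ/, /ð/, /j/, /w/, /x/ (no codas are permitted; onsets are limited to one consonant).
Epenthesis after each stranded consonant: /θ/ → /θa/, /ð/ → /ða/, /j/ → /ja/, /w/ → /wa/, /x/ → /xa/.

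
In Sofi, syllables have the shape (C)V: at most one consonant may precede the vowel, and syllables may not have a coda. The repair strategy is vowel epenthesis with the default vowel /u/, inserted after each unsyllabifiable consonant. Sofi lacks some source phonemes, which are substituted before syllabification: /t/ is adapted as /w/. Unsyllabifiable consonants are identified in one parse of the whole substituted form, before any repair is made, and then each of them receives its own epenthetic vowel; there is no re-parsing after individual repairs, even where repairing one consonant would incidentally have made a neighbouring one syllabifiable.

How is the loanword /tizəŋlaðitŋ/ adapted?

Substitution: /t/ → /w/, giving /wizəŋlaðiwŋ/.
Syllabifying with onset maximization leaves /ŋ/, /w/, /ŋ/ stranded (no codas are permitted; onsets are limited to one consonant).
Each unlicensed consonant becomes the onset of a new syllable: /ŋ/ → /ŋu/, /w/ → /wu/, /ŋ/ → /ŋu/.

wizəŋulaðiwuŋu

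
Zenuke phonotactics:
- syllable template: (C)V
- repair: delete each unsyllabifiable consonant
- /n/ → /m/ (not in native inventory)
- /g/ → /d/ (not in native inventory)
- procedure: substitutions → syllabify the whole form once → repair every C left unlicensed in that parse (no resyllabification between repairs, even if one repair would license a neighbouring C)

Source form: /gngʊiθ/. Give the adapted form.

Substitution: /g/ → /d/, /n/ → /m/, giving /dmdʊiθ/.
Under (C)V, the unsyllabifiable consonants are /d/, /m/, /θ/ (no codas are permitted; onsets are limited to one consonant).
Deleting the stranded consonants removes /d/, /m/, /θ/.

dʊi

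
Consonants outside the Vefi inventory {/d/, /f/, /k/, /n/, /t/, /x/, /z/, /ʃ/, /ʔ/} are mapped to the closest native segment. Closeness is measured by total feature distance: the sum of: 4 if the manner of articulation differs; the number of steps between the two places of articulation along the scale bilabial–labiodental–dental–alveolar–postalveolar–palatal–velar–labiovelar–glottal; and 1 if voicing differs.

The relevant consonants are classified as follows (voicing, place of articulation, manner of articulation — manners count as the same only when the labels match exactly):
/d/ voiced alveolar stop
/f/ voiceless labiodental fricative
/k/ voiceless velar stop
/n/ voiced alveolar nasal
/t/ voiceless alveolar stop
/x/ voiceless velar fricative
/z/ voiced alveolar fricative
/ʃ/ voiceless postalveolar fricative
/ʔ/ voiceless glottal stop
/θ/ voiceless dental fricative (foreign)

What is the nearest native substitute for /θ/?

f

/f/ is closest: same manner (fricative), place distance 1 (dental→labiodental), same voicing; total 1. Next closest is /z/ at distance 2.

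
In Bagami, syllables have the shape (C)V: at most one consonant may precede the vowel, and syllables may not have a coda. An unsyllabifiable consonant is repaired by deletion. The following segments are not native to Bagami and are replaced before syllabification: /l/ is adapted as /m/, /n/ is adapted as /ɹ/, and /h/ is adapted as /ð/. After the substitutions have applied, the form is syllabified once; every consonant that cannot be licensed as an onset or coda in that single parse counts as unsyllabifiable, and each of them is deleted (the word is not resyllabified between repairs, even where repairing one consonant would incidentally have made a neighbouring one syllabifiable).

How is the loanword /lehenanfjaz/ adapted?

Substitution: /l/ → /m/, /h/ → /ð/, /n/ → /ɹ/, giving /meðeɹaɹfjaz/.
Under (C)V, the unsyllabifiable consonants are /ɹ/, /f/, /z/ (no codas are permitted; onsets are limited to one consonant).
Deleting the stranded consonants removes /ɹ/, /f/, /z/.

meðeɹaja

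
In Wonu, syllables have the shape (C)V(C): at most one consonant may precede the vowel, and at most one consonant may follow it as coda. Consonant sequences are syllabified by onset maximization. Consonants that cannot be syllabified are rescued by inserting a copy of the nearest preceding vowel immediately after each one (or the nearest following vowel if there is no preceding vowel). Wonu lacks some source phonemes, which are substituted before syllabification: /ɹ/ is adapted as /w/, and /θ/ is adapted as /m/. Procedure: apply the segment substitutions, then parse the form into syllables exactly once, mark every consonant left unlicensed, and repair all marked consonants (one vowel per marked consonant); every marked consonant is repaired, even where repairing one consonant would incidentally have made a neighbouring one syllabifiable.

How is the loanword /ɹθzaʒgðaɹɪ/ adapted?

wamazaʒgaðawɪ

Substitution: /ɹ/ → /w/, /θ/ → /m/, giving /wmzaʒgðawɪ/.
The consonants /w/, /m/, /g/ cannot be parsed into a legal (C)V(C) syllable (at most one coda consonant is licensed; onsets are limited to one consonant).
Each unlicensed consonant becomes the onset of a new syllable: /w/ → /wa/, /m/ → /ma/, /g/ → /ga/.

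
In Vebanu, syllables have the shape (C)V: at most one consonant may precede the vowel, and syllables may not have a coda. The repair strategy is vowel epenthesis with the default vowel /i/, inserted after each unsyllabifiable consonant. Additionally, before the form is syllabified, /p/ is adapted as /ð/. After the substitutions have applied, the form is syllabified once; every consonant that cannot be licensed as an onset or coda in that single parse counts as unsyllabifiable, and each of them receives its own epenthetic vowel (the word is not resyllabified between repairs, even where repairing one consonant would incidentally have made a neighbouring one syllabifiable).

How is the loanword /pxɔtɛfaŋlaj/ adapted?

Substitution: /p/ → /ð/, giving /ðxɔtɛfaŋlaj/.
Under (C)V, the unsyllabifiable consonants are /ð/, /ŋ/, /j/ (no codas are permitted; onsets are limited to one consonant).
Epenthesis after each stranded consonant: /ð/ → /ði/, /ŋ/ → /ŋi/, /j/ → /ji/.

ðixɔtɛfaŋilaji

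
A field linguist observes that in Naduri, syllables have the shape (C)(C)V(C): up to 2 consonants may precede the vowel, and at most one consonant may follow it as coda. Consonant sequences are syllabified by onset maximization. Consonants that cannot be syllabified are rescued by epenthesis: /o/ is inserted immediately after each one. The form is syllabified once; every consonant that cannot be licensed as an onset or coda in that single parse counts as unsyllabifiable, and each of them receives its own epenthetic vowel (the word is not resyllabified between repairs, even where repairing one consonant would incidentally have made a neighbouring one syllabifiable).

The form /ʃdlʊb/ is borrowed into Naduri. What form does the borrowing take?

The consonants /ʃ/ cannot be parsed into a legal (C)(C)V(C) syllable (at most one coda consonant is licensed; onsets may contain at most 2 consonants).
Each unlicensed consonant becomes the onset of a new syllable: /ʃ/ → /ʃo/.

ʃodlʊb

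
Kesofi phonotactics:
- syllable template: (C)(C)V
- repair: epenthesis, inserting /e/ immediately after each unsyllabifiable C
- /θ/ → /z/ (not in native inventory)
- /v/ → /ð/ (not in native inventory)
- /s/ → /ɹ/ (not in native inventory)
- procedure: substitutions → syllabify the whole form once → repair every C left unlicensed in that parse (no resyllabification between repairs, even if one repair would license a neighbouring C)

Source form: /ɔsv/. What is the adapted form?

ɔɹeðe

Substitution: /s/ → /ɹ/, /v/ → /ð/, giving /ɔɹð/.
The consonants /ɹ/, /ð/ cannot be parsed into a legal (C)(C)V syllable (no codas are permitted; onsets may contain at most 2 consonants).
Each unlicensed consonant becomes the onset of a new syllable: /ɹ/ → /ɹe/, /ð/ → /ðe/.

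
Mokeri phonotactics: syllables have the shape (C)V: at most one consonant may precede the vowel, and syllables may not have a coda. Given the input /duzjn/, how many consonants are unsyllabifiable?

3

The consonants /z/, /j/, /n/ cannot be parsed into a legal (C)V syllable (no codas are permitted; onsets are limited to one consonant).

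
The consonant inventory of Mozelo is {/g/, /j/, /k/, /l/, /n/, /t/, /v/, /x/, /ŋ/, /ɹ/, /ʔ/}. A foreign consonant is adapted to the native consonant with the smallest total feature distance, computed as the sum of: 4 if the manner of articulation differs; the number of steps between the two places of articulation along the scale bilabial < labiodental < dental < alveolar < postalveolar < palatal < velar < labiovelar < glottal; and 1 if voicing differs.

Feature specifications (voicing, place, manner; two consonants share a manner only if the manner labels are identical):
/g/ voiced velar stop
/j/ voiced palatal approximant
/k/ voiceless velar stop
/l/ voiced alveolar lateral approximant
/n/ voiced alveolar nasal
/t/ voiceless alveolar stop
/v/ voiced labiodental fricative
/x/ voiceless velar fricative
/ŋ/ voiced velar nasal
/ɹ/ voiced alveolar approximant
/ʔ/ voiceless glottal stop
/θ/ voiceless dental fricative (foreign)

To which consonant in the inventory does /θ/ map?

v

/v/ is closest: same manner (fricative), place distance 1 (dental→labiodental), voicing differs (+1); total 2. Next closest is /x/ at distance 4.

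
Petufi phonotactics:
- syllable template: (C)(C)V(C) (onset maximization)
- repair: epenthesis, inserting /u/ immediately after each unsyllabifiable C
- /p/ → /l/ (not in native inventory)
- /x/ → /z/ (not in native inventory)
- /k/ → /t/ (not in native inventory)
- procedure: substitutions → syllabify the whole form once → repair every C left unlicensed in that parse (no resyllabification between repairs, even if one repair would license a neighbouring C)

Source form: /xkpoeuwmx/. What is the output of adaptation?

zutloeuwmuzu

Substitution: /x/ → /z/, /k/ → /t/, /p/ → /l/, giving /ztloeuwmz/.
Syllabifying with onset maximization leaves /z/, /m/, /z/ stranded (at most one coda consonant is licensed; onsets may contain at most 2 consonants).
Epenthesis after each stranded consonant: /z/ → /zu/, /m/ → /mu/, /z/ → /zu/.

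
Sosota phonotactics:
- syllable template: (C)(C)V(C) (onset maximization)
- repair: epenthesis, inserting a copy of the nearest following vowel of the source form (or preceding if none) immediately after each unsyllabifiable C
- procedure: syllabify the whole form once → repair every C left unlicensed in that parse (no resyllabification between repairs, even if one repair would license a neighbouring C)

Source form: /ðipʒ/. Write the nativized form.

ðipʒi

The consonants /ʒ/ cannot be parsed into a legal (C)(C)V(C) syllable (at most one coda consonant is licensed; onsets may contain at most 2 consonants).
Each unlicensed consonant becomes the onset of a new syllable: /ʒ/ → /ʒi/.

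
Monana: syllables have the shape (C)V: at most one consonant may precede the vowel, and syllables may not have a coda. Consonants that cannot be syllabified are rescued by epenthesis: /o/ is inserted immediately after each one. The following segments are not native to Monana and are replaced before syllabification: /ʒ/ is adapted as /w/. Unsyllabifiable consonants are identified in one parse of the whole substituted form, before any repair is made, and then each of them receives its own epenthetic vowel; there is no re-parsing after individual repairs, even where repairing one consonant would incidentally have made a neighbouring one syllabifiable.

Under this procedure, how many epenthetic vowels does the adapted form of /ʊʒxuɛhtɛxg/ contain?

After substitution the input is /ʊwxuɛhtɛxg/.
The unsyllabifiable consonants are /w/, /h/, /x/, /g/; each receives one epenthetic vowel.

4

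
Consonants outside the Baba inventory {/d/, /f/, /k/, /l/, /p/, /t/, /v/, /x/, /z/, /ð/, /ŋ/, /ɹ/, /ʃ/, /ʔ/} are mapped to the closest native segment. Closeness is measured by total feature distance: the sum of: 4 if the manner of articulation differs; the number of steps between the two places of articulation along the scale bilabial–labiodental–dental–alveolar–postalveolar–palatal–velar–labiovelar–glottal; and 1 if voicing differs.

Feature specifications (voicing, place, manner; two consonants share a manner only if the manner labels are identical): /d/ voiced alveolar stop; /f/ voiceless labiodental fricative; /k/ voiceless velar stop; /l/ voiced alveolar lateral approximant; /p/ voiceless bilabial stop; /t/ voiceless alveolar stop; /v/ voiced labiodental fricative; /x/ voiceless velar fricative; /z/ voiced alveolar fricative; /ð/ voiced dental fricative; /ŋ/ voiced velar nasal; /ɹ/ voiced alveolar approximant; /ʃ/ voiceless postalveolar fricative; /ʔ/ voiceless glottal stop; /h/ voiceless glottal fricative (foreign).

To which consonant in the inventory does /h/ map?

x

/x/ is closest: same manner (fricative), place distance 2 (glottal→velar), same voicing; total 2. Next closest is /ʃ/ at distance 4.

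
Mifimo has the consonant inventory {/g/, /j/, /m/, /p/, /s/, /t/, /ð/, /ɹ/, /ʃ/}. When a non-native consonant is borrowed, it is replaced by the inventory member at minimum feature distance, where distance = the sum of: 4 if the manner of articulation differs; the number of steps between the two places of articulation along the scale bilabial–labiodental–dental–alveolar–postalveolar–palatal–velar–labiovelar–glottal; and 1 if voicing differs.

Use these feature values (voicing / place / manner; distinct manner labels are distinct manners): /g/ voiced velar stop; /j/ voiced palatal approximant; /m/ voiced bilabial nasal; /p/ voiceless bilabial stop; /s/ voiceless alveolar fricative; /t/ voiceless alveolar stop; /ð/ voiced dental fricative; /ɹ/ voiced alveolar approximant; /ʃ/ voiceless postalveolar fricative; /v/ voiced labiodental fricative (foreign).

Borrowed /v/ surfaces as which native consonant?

ð

/ð/ is closest: same manner (fricative), place distance 1 (labiodental→dental), same voicing; total 1. Next closest is /s/ at distance 3.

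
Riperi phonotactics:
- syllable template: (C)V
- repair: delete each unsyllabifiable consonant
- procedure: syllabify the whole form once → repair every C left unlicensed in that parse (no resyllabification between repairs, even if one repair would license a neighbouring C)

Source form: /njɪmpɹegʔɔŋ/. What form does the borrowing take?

jɪɹeʔɔ

The consonants /n/, /m/, /p/, /g/, /ŋ/ cannot be parsed into a legal (C)V syllable (no codas are permitted; onsets are limited to one consonant).
Deletion applies to /n/, /m/, /p/, /g/, /ŋ/.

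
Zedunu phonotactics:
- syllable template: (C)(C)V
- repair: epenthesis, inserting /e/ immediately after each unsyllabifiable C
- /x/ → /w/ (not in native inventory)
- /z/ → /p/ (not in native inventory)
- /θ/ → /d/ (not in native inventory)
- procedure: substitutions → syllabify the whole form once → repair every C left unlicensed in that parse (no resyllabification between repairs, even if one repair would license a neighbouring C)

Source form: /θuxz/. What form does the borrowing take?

duwepe

Substitution: /θ/ → /d/, /x/ → /w/, /z/ → /p/, giving /duwp/.
Syllabifying with onset maximization leaves /w/, /p/ stranded (no codas are permitted; onsets may contain at most 2 consonants).
Each unlicensed consonant becomes the onset of a new syllable: /w/ → /we/, /p/ → /pe/.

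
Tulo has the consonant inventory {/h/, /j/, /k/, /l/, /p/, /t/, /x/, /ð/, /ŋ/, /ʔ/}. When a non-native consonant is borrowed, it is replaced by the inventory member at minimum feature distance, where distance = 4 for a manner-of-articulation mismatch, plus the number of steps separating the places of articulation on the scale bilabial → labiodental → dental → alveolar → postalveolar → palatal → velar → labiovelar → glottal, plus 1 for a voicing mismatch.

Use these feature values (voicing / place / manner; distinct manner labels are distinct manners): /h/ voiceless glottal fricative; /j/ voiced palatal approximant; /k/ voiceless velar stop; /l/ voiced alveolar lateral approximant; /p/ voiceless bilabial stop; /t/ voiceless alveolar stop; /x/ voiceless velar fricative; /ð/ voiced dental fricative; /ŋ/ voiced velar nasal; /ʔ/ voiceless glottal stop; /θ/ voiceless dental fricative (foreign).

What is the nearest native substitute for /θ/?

/ð/ is closest: same manner (fricative), place distance 0 (dental→dental), voicing differs (+1); total 1. Next closest is /x/ at distance 4.

ð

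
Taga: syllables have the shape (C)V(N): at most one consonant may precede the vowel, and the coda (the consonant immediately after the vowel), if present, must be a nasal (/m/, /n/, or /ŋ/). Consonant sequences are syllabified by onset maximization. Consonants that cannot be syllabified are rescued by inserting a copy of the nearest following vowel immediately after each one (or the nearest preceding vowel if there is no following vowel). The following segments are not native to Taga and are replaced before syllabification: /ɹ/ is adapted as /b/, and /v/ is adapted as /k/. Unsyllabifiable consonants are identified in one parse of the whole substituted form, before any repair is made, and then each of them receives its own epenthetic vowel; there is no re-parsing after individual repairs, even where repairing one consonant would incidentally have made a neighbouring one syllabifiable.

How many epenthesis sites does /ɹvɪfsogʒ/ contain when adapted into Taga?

After substitution the input is /bkɪfsogʒ/.
The unsyllabifiable consonants are /b/, /f/, /g/, /ʒ/; each receives one epenthetic vowel.

4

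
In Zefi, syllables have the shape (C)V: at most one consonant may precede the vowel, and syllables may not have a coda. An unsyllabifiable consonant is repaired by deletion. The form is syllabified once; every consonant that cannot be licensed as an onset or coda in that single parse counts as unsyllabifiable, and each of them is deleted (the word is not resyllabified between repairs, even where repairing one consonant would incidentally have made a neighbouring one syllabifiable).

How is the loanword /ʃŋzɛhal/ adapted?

Under (C)V, the unsyllabifiable consonants are /ʃ/, /ŋ/, /l/ (no codas are permitted; onsets are limited to one consonant).
Deleting the stranded consonants removes /ʃ/, /ŋ/, /l/.

zɛha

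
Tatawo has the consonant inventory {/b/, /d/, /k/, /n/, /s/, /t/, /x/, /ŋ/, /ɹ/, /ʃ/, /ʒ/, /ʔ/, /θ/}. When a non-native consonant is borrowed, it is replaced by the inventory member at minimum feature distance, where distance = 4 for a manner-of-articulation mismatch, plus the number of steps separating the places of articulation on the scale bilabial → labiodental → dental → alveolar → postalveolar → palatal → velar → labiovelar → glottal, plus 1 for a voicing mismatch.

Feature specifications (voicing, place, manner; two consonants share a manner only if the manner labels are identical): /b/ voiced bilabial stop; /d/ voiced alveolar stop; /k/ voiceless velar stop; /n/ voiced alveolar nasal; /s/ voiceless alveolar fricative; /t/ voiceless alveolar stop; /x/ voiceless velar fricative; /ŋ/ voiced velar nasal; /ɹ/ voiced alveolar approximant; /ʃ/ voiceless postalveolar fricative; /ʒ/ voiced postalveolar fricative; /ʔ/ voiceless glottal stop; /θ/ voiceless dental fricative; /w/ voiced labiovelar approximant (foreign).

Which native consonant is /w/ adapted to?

/ɹ/ is closest: same manner (approximant), place distance 4 (labiovelar→alveolar), same voicing; total 4. Next closest is /ŋ/ at distance 5.

ɹ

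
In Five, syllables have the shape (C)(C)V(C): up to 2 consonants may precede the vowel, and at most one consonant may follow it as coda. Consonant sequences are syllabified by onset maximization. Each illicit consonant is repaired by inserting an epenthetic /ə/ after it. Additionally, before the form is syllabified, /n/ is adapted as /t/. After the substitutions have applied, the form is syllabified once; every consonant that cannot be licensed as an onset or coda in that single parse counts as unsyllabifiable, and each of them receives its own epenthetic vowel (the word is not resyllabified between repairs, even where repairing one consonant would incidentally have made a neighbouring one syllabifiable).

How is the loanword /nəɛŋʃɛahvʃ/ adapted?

təɛŋʃɛahvəʃə

Substitution: /n/ → /t/, giving /təɛŋʃɛahvʃ/.
The consonants /v/, /ʃ/ cannot be parsed into a legal (C)(C)V(C) syllable (at most one coda consonant is licensed; onsets may contain at most 2 consonants).
Inserting the epenthetic vowel yields /v/ → /və/, /ʃ/ → /ʃə/.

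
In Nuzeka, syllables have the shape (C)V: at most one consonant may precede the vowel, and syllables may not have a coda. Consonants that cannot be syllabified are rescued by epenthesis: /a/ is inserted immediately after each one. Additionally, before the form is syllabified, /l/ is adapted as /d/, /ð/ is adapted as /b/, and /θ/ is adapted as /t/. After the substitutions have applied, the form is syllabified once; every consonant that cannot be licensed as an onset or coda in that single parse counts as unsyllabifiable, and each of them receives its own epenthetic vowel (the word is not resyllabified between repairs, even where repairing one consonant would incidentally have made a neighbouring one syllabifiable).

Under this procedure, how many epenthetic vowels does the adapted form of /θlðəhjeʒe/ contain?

After substitution the input is /tdbəhjeʒe/.
The unsyllabifiable consonants are /t/, /d/, /h/; each receives one epenthetic vowel.

3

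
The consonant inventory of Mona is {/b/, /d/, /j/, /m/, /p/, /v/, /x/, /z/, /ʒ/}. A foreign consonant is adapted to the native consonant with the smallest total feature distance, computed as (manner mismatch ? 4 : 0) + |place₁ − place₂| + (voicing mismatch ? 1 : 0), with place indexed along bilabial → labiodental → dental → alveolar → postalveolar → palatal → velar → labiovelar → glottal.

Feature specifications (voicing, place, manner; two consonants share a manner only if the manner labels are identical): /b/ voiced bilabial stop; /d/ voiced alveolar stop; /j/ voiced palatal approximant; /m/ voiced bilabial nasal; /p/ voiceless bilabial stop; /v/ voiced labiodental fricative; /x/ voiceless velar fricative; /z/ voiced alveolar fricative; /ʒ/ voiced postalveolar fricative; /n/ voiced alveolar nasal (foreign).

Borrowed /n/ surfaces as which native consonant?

/m/ is closest: same manner (nasal), place distance 3 (alveolar→bilabial), same voicing; total 3. Next closest is /d/ at distance 4.

m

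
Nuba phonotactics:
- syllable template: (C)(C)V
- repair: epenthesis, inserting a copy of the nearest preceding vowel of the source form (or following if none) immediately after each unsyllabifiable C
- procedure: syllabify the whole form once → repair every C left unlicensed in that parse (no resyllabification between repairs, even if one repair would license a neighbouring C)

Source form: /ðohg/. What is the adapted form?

Under (C)(C)V, the unsyllabifiable consonants are /h/, /g/ (no codas are permitted; onsets may contain at most 2 consonants).
Epenthesis after each stranded consonant: /h/ → /ho/, /g/ → /go/.

ðohogo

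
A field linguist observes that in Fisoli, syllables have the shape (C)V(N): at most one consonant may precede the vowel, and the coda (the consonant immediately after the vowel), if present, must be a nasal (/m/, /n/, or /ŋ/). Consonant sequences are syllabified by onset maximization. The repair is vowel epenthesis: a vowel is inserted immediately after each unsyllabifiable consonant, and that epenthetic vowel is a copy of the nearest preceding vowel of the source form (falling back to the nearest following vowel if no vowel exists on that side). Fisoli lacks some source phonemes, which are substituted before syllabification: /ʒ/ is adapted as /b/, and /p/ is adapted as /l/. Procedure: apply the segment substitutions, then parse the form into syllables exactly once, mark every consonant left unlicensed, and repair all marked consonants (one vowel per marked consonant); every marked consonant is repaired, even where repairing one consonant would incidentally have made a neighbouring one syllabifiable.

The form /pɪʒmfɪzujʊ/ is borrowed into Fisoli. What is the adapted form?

Substitution: /p/ → /l/, /ʒ/ → /b/, giving /lɪbmfɪzujʊ/.
Under (C)V(N), the unsyllabifiable consonants are /b/, /m/ (only a nasal (/m/, /n/, or /ŋ/) is licensed in coda position; onsets are limited to one consonant).
Inserting the epenthetic vowel yields /b/ → /bɪ/, /m/ → /mɪ/.

lɪbɪmɪfɪzujʊ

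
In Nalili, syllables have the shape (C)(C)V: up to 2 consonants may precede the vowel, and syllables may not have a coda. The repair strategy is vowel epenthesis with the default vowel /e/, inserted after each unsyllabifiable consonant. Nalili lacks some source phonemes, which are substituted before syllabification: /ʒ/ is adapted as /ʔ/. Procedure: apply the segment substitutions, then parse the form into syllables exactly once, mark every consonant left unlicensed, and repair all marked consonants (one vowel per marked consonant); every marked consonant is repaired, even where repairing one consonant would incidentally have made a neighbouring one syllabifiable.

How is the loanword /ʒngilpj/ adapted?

ʔengilepeje

Substitution: /ʒ/ → /ʔ/, giving /ʔngilpj/.
The consonants /ʔ/, /l/, /p/, /j/ cannot be parsed into a legal (C)(C)V syllable (no codas are permitted; onsets may contain at most 2 consonants).
Inserting the epenthetic vowel yields /ʔ/ → /ʔe/, /l/ → /le/, /p/ → /pe/, /j/ → /je/.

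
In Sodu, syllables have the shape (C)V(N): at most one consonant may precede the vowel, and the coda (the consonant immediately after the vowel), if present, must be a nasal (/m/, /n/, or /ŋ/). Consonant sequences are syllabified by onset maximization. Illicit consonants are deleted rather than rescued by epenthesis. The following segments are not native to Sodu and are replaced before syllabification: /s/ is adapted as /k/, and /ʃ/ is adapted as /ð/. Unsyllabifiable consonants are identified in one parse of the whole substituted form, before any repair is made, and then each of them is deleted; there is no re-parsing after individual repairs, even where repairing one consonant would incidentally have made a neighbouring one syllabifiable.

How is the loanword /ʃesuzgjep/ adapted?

Substitution: /ʃ/ → /ð/, /s/ → /k/, giving /ðekuzgjep/.
Under (C)V(N), the unsyllabifiable consonants are /z/, /g/, /p/ (only a nasal (/m/, /n/, or /ŋ/) is licensed in coda position; onsets are limited to one consonant).
Deletion applies to /z/, /g/, /p/.

ðekuje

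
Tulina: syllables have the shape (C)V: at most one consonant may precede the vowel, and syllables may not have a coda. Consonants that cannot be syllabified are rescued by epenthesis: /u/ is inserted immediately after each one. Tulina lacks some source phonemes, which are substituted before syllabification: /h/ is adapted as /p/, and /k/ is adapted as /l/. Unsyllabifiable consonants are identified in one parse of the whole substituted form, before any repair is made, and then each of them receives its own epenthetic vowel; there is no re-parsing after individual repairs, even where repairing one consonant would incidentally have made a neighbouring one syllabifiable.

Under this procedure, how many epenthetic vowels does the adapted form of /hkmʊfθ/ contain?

4

After substitution the input is /plmʊfθ/.
The unsyllabifiable consonants are /p/, /l/, /f/, /θ/; each receives one epenthetic vowel.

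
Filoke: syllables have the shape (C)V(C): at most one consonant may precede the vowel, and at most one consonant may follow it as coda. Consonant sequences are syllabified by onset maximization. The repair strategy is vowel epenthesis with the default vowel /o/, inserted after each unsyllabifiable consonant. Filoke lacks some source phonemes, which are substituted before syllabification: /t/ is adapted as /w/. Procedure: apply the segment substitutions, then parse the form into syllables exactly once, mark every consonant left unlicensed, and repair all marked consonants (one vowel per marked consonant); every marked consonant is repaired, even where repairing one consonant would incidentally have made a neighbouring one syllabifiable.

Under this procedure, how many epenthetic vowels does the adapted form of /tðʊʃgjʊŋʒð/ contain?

After substitution the input is /wðʊʃgjʊŋʒð/.
The unsyllabifiable consonants are /w/, /g/, /ʒ/, /ð/; each receives one epenthetic vowel.

4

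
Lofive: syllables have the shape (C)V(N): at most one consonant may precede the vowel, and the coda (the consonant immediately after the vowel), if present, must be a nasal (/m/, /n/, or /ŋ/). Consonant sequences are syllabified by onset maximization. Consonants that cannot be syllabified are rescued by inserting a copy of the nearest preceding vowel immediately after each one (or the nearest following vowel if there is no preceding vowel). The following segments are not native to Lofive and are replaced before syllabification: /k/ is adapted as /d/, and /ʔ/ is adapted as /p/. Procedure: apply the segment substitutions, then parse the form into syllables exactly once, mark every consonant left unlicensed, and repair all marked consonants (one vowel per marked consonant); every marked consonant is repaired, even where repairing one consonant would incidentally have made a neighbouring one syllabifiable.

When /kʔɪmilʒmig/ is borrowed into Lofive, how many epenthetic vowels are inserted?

4

After substitution the input is /dpɪmilʒmig/.
The unsyllabifiable consonants are /d/, /l/, /ʒ/, /g/; each receives one epenthetic vowel.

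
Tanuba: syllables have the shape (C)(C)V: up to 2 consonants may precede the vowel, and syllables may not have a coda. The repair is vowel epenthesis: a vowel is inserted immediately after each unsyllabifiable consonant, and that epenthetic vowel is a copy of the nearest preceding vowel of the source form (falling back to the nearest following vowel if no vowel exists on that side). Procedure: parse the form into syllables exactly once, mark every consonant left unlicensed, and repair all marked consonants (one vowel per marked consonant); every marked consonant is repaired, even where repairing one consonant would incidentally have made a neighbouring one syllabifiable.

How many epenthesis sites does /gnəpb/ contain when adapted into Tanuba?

2

The unsyllabifiable consonants are /p/, /b/; each receives one epenthetic vowel.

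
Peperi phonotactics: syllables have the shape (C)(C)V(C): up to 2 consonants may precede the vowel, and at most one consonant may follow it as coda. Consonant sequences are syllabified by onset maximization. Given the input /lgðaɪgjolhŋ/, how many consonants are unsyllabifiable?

3

Syllabifying with onset maximization leaves /l/, /h/, /ŋ/ stranded (at most one coda consonant is licensed; onsets may contain at most 2 consonants).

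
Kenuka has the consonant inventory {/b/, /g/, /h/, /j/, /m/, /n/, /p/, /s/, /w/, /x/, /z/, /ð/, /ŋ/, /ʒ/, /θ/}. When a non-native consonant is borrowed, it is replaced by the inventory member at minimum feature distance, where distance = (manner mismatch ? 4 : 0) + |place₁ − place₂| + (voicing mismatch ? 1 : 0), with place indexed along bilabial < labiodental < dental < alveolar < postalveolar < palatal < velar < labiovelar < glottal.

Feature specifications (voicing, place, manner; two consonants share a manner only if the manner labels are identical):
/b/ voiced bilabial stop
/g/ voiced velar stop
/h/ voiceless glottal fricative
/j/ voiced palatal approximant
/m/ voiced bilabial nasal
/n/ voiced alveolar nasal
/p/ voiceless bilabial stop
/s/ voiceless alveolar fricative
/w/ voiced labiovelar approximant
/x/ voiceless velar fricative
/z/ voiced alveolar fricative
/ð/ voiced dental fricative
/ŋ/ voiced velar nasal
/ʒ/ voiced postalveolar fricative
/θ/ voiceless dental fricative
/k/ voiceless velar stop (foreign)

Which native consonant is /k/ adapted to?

g

/g/ is closest: same manner (stop), place distance 0 (velar→velar), voicing differs (+1); total 1. Next closest is /x/ at distance 4.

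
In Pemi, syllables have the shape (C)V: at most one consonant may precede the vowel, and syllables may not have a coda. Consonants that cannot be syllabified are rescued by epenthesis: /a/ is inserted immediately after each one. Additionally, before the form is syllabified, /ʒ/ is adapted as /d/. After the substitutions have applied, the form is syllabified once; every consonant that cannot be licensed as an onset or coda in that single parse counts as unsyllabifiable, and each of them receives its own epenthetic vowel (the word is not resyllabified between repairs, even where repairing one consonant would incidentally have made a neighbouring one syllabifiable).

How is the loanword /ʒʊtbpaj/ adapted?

dʊtabapaja

Substitution: /ʒ/ → /d/, giving /dʊtbpaj/.
Syllabifying with onset maximization leaves /t/, /b/, /j/ stranded (no codas are permitted; onsets are limited to one consonant).
Inserting the epenthetic vowel yields /t/ → /ta/, /b/ → /ba/, /j/ → /ja/.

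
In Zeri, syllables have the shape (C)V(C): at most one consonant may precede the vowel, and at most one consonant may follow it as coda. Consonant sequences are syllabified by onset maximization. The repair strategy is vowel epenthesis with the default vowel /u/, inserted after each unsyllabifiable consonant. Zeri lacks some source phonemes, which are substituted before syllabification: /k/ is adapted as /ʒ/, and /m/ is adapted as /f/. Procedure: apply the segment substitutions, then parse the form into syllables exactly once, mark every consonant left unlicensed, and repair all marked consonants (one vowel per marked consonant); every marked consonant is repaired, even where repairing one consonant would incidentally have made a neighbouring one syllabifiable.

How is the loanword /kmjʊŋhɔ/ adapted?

Substitution: /k/ → /ʒ/, /m/ → /f/, giving /ʒfjʊŋhɔ/.
Syllabifying with onset maximization leaves /ʒ/, /f/ stranded (at most one coda consonant is licensed; onsets are limited to one consonant).
Inserting the epenthetic vowel yields /ʒ/ → /ʒu/, /f/ → /fu/.

ʒufujʊŋhɔ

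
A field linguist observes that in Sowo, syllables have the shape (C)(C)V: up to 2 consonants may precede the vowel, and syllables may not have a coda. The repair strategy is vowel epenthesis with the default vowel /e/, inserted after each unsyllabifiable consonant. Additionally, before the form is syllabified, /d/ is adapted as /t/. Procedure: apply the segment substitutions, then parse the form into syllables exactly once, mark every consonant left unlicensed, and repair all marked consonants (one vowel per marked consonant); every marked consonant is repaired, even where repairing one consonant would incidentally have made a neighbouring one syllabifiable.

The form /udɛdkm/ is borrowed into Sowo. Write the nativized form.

Substitution: /d/ → /t/, giving /utɛtkm/.
Under (C)(C)V, the unsyllabifiable consonants are /t/, /k/, /m/ (no codas are permitted; onsets may contain at most 2 consonants).
Inserting the epenthetic vowel yields /t/ → /te/, /k/ → /ke/, /m/ → /me/.

utɛtekeme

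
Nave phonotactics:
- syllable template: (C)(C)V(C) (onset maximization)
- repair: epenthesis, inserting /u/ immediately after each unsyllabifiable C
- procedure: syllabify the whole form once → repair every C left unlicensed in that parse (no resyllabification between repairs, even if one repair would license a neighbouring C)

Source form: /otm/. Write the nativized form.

The consonants /m/ cannot be parsed into a legal (C)(C)V(C) syllable (at most one coda consonant is licensed; onsets may contain at most 2 consonants).
Inserting the epenthetic vowel yields /m/ → /mu/.

otmu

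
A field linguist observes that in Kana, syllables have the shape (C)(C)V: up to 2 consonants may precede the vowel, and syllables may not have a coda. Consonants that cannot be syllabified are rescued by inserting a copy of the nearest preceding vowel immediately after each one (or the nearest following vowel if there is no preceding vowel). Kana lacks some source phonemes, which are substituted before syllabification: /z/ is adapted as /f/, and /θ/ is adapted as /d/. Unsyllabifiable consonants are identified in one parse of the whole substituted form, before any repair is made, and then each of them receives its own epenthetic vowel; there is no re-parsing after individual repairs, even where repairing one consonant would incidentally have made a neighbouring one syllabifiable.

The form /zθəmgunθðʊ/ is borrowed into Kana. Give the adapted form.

Substitution: /z/ → /f/, /θ/ → /d/, giving /fdəmgundðʊ/.
Under (C)(C)V, the unsyllabifiable consonants are /n/ (no codas are permitted; onsets may contain at most 2 consonants).
Inserting the epenthetic vowel yields /n/ → /nu/.

fdəmgunudðʊ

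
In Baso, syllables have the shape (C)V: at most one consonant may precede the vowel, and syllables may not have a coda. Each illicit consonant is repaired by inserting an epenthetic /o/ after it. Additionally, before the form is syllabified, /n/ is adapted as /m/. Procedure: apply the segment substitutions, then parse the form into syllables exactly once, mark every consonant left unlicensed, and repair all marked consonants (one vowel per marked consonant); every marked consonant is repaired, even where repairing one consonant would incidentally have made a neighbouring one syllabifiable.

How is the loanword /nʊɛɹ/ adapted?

mʊɛɹo

Substitution: /n/ → /m/, giving /mʊɛɹ/.
Syllabifying with onset maximization leaves /ɹ/ stranded (no codas are permitted; onsets are limited to one consonant).
Inserting the epenthetic vowel yields /ɹ/ → /ɹo/.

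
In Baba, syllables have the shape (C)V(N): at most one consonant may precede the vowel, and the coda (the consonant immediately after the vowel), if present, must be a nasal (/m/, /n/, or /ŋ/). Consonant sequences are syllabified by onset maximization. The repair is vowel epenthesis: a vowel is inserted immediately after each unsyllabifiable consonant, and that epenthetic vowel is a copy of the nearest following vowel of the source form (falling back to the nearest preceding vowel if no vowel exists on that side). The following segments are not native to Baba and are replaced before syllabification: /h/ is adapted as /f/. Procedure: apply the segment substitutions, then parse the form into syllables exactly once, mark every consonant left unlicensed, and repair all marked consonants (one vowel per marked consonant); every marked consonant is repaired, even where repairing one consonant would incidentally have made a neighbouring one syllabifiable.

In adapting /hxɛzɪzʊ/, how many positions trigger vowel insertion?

After substitution the input is /fxɛzɪzʊ/.
The unsyllabifiable consonants are /f/; each receives one epenthetic vowel.

1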